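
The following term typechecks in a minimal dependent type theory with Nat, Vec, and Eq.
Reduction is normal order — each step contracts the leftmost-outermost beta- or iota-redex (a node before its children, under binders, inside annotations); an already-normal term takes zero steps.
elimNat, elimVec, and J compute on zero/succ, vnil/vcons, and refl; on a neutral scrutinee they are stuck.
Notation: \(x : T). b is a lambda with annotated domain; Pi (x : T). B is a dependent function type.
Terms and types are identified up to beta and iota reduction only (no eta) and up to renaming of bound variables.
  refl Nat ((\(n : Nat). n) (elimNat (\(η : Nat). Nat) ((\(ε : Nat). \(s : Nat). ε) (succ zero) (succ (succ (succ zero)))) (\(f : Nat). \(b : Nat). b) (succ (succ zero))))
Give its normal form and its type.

normal form:
  refl Nat (succ zero)
type:
  Eq Nat (succ zero) (succ zero)


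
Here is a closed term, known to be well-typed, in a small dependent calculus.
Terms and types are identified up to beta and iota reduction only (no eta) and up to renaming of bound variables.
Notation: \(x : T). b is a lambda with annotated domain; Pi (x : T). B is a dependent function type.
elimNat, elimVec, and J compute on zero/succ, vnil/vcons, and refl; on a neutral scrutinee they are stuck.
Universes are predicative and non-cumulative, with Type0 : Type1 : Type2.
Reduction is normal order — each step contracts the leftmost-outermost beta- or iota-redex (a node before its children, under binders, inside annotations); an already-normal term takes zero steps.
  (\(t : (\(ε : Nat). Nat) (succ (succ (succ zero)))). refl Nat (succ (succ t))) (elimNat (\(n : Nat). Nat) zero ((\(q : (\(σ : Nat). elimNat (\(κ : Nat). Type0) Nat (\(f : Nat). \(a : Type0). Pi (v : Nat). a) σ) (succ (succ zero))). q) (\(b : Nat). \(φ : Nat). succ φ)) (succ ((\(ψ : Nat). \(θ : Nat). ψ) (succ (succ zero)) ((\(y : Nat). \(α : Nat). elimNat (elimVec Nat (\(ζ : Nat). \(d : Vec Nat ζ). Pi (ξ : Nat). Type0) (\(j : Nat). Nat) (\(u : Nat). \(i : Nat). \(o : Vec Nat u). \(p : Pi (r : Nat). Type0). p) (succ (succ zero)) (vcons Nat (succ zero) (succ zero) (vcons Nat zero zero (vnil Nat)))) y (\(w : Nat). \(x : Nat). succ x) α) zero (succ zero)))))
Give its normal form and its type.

reduced normal form:
  refl Nat (succ (succ (succ (succ (succ zero)))))
inferred type:
  Eq Nat (succ (succ (succ (succ (succ zero))))) (succ (succ (succ (succ (succ zero)))))


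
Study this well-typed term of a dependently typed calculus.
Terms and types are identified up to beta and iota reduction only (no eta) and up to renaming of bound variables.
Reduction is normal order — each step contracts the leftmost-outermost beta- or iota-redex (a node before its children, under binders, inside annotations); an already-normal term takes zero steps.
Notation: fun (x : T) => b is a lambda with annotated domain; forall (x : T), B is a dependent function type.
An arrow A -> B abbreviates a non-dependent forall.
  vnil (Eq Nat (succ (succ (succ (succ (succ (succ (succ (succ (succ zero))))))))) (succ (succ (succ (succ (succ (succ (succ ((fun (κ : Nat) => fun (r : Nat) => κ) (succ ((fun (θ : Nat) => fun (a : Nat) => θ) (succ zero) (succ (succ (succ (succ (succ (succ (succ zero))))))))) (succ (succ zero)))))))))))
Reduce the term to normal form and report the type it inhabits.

resulting normal form:
  vnil (Eq Nat (succ (succ (succ (succ (succ (succ (succ (succ (succ zero))))))))) (succ (succ (succ (succ (succ (succ (succ (succ (succ zero))))))))))
type:
  Vec (Eq Nat (succ (succ (succ (succ (succ (succ (succ (succ (succ zero))))))))) (succ (succ (succ (succ (succ (succ (succ (succ (succ zero)))))))))) zero
observation: reduction starts at a beta-redex, and 4 normal-order steps reach the normal form.


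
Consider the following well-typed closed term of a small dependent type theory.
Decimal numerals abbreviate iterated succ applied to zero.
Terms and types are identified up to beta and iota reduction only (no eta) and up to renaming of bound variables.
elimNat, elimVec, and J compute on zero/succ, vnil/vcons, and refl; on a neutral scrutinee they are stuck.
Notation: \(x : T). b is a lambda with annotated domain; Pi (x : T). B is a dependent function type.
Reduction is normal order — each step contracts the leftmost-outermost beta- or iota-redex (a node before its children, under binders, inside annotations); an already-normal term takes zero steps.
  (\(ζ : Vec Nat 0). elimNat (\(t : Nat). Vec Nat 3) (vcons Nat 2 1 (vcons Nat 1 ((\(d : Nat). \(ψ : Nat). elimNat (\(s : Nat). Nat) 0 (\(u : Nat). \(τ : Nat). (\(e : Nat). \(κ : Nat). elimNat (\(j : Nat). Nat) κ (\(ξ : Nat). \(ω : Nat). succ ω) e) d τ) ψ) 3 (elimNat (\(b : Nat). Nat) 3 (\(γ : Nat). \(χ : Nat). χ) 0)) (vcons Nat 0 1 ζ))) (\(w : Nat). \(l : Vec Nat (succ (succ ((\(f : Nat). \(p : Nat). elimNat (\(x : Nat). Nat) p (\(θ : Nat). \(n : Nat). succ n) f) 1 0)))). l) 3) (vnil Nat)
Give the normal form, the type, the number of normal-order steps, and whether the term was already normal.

resulting normal form:
  vcons Nat 2 1 (vcons Nat 1 9 (vcons Nat 0 1 (vnil Nat)))
inferred type:
  Vec Nat 3
steps to reach normal form (normal order): 36
already normal: no
first redex: a beta-redex


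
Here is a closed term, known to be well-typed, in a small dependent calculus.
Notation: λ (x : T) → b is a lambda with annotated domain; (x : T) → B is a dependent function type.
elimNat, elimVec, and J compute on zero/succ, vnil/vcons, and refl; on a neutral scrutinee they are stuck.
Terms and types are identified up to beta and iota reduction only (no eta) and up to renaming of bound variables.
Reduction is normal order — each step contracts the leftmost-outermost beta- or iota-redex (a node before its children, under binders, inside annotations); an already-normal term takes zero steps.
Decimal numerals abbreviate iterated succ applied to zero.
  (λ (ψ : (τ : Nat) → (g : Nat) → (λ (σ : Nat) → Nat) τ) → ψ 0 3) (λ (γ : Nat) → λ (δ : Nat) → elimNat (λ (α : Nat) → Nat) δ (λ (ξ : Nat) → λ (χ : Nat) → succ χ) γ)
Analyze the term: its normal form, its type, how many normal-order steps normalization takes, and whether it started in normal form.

reduced normal form:
  3
type:
  Nat
normal-order step count: 4
started in normal form: no
first redex: a beta-redex


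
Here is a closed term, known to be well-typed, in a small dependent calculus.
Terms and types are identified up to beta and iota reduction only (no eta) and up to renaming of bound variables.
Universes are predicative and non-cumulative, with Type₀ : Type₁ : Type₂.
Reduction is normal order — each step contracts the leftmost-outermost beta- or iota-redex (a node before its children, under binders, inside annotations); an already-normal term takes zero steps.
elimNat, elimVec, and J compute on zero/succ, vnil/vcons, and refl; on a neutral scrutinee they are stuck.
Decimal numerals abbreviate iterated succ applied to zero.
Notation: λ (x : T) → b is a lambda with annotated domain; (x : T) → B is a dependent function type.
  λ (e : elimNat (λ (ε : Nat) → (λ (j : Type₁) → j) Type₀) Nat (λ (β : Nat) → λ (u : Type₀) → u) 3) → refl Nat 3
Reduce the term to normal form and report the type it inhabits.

resulting normal form:
  λ (e : Nat) → refl Nat 3
type:
  (e : Nat) → Eq Nat 3 3
observation: 10 normal-order steps separate the term from its normal form.


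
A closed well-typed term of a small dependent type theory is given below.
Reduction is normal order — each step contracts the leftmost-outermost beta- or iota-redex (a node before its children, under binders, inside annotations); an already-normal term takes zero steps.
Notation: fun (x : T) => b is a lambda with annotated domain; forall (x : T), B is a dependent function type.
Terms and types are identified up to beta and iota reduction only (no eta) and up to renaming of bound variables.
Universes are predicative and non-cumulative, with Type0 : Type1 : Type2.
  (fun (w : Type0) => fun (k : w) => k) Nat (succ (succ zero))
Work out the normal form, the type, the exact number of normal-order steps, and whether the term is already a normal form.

resulting normal form:
  succ (succ zero)
type:
  Nat
reduction steps (normal order): 2
term was already normal: no
first contracted redex: a beta-redex


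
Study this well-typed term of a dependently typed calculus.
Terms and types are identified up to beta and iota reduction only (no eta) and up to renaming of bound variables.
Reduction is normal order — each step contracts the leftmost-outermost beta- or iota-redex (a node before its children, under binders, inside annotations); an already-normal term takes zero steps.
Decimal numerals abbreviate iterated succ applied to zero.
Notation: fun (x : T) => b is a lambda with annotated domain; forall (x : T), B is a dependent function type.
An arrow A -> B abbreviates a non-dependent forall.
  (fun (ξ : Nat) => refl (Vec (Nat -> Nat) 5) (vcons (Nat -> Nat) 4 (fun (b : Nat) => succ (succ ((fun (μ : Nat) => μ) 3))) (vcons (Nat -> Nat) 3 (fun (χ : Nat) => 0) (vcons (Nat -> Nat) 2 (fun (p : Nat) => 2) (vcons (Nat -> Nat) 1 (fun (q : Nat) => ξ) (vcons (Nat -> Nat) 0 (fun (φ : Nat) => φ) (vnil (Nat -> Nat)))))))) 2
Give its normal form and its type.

normal form:
  refl (Vec (Nat -> Nat) 5) (vcons (Nat -> Nat) 4 (fun (ξ : Nat) => 5) (vcons (Nat -> Nat) 3 (fun (b : Nat) => 0) (vcons (Nat -> Nat) 2 (fun (μ : Nat) => 2) (vcons (Nat -> Nat) 1 (fun (χ : Nat) => 2) (vcons (Nat -> Nat) 0 (fun (p : Nat) => p) (vnil (Nat -> Nat)))))))
inferred type:
  Eq (Vec (Nat -> Nat) 5) (vcons (Nat -> Nat) 4 (fun (ξ : Nat) => 5) (vcons (Nat -> Nat) 3 (fun (b : Nat) => 0) (vcons (Nat -> Nat) 2 (fun (μ : Nat) => 2) (vcons (Nat -> Nat) 1 (fun (χ : Nat) => 2) (vcons (Nat -> Nat) 0 (fun (p : Nat) => p) (vnil (Nat -> Nat))))))) (vcons (Nat -> Nat) 4 (fun (q : Nat) => 5) (vcons (Nat -> Nat) 3 (fun (φ : Nat) => 0) (vcons (Nat -> Nat) 2 (fun (β : Nat) => 2) (vcons (Nat -> Nat) 1 (fun (j : Nat) => 2) (vcons (Nat -> Nat) 0 (fun (ζ : Nat) => ζ) (vnil (Nat -> Nat)))))))


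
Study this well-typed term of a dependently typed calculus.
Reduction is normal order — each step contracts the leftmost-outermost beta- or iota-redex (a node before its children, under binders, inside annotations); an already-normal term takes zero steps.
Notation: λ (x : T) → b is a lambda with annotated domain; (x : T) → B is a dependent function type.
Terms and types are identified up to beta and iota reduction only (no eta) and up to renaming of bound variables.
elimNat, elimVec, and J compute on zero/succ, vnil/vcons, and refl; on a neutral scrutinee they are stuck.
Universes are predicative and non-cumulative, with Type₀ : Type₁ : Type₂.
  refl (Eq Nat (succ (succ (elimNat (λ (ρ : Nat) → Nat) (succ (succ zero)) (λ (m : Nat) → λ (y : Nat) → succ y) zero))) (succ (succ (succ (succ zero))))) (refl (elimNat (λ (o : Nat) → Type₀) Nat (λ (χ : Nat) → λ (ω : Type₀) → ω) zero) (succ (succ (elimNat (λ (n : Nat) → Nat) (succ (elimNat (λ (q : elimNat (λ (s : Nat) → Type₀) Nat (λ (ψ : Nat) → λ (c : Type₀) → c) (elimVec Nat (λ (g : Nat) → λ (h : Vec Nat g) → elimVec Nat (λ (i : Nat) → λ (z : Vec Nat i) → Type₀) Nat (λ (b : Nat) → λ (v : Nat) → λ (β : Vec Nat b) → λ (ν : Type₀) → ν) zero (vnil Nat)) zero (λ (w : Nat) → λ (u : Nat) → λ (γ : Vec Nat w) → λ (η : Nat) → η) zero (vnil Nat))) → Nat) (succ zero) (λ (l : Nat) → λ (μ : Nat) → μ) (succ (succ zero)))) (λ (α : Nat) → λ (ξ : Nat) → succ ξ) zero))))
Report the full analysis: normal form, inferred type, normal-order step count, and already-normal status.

normal form:
  refl (Eq Nat (succ (succ (succ (succ zero)))) (succ (succ (succ (succ zero))))) (refl Nat (succ (succ (succ (succ zero)))))
the term's type:
  Eq (Eq Nat (succ (succ (succ (succ zero)))) (succ (succ (succ (succ zero))))) (refl Nat (succ (succ (succ (succ zero))))) (refl Nat (succ (succ (succ (succ zero)))))
reduction steps (normal order): 10
term was already normal: no
first contracted redex: an elimNat iota-redex


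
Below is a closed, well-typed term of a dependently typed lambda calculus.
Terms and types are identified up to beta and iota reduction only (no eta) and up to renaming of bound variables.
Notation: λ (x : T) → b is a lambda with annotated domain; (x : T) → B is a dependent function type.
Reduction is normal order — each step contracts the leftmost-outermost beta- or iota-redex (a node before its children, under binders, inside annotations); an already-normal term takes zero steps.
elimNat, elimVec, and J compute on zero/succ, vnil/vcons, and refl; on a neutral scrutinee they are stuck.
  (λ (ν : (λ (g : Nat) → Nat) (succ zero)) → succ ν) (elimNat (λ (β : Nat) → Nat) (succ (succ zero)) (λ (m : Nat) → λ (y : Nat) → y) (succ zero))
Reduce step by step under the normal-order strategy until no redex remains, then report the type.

reduction (normal order):
  (λ (ν : (λ (g : Nat) → Nat) (succ zero)) → succ ν) (elimNat (λ (β : Nat) → Nat) (succ (succ zero)) (λ (m : Nat) → λ (y : Nat) → y) (succ zero))
  ~> succ (elimNat (λ (ν : Nat) → Nat) (succ (succ zero)) (λ (g : Nat) → λ (β : Nat) → β) (succ zero))
  ~> succ ((λ (ν : Nat) → λ (g : Nat) → g) zero (elimNat (λ (β : Nat) → Nat) (succ (succ zero)) (λ (m : Nat) → λ (y : Nat) → y) zero))
  ~> succ ((λ (ν : Nat) → ν) (elimNat (λ (g : Nat) → Nat) (succ (succ zero)) (λ (β : Nat) → λ (m : Nat) → m) zero))
  ~> succ (elimNat (λ (ν : Nat) → Nat) (succ (succ zero)) (λ (g : Nat) → λ (β : Nat) → β) zero)
  ~> succ (succ (succ zero))
inferred type:
  Nat


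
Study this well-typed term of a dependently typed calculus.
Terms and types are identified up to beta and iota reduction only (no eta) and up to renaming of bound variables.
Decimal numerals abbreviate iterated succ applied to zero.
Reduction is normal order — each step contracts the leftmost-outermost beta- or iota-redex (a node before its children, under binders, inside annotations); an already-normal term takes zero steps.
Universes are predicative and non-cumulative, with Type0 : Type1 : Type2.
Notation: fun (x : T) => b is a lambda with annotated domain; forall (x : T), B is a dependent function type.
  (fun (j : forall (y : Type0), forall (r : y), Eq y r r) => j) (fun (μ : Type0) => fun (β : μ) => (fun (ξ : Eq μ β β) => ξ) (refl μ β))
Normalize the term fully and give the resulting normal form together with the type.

resulting normal form:
  fun (j : Type0) => fun (y : j) => refl j y
the term's type:
  forall (j : Type0), forall (y : j), Eq j y y
observation: contracting a beta-redex first, the term normalizes in 2 steps.


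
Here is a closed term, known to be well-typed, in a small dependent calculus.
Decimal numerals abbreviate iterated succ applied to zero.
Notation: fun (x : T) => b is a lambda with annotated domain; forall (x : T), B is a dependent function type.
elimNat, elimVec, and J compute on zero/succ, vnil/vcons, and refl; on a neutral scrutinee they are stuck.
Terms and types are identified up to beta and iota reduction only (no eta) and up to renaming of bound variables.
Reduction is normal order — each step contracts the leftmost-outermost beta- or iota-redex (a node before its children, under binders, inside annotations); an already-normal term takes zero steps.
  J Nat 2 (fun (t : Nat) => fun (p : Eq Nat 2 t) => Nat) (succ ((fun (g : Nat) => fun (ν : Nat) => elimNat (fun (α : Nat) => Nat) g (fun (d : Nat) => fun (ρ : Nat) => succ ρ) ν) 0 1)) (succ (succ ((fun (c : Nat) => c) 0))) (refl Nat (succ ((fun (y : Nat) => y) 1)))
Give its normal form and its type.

reduced normal form:
  2
the term's type:
  Nat
observation: 7 normal-order steps separate the term from its normal form.


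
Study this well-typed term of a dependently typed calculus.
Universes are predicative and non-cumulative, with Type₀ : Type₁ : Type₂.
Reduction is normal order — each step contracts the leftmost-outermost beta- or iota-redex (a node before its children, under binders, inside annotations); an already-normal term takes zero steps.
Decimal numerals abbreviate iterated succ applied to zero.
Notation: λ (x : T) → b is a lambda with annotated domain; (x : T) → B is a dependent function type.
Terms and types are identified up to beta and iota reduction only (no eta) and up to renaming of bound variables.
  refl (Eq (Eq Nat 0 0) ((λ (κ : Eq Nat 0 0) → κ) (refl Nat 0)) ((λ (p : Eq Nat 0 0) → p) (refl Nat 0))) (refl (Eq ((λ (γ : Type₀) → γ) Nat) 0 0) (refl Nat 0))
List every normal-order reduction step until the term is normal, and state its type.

reduction (normal order):
  refl (Eq (Eq Nat 0 0) ((λ (κ : Eq Nat 0 0) → κ) (refl Nat 0)) ((λ (p : Eq Nat 0 0) → p) (refl Nat 0))) (refl (Eq ((λ (γ : Type₀) → γ) Nat) 0 0) (refl Nat 0))
  ~> refl (Eq (Eq Nat 0 0) (refl Nat 0) ((λ (κ : Eq Nat 0 0) → κ) (refl Nat 0))) (refl (Eq ((λ (p : Type₀) → p) Nat) 0 0) (refl Nat 0))
  ~> refl (Eq (Eq Nat 0 0) (refl Nat 0) (refl Nat 0)) (refl (Eq ((λ (κ : Type₀) → κ) Nat) 0 0) (refl Nat 0))
  ~> refl (Eq (Eq Nat 0 0) (refl Nat 0) (refl Nat 0)) (refl (Eq Nat 0 0) (refl Nat 0))
inferred type:
  Eq (Eq (Eq Nat 0 0) (refl Nat 0) (refl Nat 0)) (refl (Eq Nat 0 0) (refl Nat 0)) (refl (Eq Nat 0 0) (refl Nat 0))


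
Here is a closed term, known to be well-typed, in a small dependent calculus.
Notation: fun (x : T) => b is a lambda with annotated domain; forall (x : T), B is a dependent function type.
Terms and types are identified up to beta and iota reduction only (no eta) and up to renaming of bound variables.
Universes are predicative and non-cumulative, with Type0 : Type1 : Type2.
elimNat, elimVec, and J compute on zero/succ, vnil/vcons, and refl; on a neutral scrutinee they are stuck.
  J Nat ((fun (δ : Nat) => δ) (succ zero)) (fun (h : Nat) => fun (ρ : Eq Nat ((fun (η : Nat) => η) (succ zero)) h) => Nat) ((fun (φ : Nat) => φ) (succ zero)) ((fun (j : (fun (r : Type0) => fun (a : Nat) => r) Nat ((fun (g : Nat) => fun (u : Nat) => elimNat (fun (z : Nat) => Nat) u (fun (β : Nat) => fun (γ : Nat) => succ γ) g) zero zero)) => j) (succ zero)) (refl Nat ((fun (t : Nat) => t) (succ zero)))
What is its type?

the term's type:
  Nat


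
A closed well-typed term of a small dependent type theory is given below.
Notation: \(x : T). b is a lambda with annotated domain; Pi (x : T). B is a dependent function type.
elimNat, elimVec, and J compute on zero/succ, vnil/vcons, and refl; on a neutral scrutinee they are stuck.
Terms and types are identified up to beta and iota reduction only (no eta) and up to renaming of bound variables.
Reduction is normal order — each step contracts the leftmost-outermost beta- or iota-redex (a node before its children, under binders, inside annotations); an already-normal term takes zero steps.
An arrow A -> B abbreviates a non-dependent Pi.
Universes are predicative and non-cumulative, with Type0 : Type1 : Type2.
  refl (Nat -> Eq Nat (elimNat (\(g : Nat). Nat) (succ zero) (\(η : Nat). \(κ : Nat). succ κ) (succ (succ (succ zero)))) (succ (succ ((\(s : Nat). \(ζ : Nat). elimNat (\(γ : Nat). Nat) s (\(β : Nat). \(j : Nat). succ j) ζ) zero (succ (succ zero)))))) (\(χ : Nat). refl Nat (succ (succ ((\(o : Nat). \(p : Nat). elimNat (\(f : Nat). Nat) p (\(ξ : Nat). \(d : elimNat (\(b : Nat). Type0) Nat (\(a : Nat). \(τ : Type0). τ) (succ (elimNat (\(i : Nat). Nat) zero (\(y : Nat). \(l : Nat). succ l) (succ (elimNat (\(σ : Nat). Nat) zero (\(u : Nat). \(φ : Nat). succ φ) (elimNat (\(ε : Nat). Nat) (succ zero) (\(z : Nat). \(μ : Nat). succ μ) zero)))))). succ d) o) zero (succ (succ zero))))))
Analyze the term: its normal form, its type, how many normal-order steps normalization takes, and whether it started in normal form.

resulting normal form:
  refl (Nat -> Eq Nat (succ (succ (succ (succ zero)))) (succ (succ (succ (succ zero))))) (\(g : Nat). refl Nat (succ (succ (succ (succ zero)))))
type:
  Eq (Nat -> Eq Nat (succ (succ (succ (succ zero)))) (succ (succ (succ (succ zero))))) (\(g : Nat). refl Nat (succ (succ (succ (succ zero))))) (\(η : Nat). refl Nat (succ (succ (succ (succ zero)))))
normal-order step count: 22
started in normal form: no
first contracted redex: an elimNat iota-redex


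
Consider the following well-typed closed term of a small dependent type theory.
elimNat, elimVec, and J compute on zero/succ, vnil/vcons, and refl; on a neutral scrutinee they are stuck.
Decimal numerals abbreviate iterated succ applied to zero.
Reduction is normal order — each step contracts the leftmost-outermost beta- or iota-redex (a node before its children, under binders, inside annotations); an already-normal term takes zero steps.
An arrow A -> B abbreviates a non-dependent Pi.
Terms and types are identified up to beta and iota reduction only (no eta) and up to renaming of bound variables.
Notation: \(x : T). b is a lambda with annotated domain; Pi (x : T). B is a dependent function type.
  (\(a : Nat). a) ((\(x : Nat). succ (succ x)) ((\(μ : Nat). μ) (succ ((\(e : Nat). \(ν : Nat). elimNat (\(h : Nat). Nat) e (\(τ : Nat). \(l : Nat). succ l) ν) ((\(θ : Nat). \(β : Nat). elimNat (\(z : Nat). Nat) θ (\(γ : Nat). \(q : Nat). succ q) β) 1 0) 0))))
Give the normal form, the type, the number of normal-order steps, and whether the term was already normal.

normal form:
  4
the term's type:
  Nat
steps to reach normal form (normal order): 9
started in normal form: no
first redex: a beta-redex


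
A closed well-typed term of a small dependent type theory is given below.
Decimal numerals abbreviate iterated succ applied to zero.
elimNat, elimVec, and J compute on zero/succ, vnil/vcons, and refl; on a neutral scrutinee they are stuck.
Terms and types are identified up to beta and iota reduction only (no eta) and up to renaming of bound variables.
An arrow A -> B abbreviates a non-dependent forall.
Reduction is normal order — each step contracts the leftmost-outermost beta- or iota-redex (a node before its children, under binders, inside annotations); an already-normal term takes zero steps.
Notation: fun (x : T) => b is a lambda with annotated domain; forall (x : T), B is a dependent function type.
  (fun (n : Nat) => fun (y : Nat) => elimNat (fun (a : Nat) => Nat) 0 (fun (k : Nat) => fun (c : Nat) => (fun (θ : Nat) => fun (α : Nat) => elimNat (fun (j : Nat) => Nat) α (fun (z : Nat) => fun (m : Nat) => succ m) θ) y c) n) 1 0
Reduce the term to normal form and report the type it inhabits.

reduced normal form:
  0
type:
  Nat
observation: 9 normal-order steps normalize the term, beginning with a beta-redex.


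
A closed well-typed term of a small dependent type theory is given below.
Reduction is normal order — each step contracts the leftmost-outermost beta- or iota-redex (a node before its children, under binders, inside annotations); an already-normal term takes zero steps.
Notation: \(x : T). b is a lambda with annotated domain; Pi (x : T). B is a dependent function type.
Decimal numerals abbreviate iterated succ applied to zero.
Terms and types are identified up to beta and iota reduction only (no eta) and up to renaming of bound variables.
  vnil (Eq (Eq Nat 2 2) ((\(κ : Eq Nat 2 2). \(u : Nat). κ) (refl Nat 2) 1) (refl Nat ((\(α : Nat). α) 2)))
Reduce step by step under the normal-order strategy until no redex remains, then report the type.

normal-order reduction sequence:
  vnil (Eq (Eq Nat 2 2) ((\(κ : Eq Nat 2 2). \(u : Nat). κ) (refl Nat 2) 1) (refl Nat ((\(α : Nat). α) 2)))
  ~> vnil (Eq (Eq Nat 2 2) ((\(κ : Nat). refl Nat 2) 1) (refl Nat ((\(u : Nat). u) 2)))
  ~> vnil (Eq (Eq Nat 2 2) (refl Nat 2) (refl Nat ((\(κ : Nat). κ) 2)))
  ~> vnil (Eq (Eq Nat 2 2) (refl Nat 2) (refl Nat 2))
the term's type:
  Vec (Eq (Eq Nat 2 2) (refl Nat 2) (refl Nat 2)) 0


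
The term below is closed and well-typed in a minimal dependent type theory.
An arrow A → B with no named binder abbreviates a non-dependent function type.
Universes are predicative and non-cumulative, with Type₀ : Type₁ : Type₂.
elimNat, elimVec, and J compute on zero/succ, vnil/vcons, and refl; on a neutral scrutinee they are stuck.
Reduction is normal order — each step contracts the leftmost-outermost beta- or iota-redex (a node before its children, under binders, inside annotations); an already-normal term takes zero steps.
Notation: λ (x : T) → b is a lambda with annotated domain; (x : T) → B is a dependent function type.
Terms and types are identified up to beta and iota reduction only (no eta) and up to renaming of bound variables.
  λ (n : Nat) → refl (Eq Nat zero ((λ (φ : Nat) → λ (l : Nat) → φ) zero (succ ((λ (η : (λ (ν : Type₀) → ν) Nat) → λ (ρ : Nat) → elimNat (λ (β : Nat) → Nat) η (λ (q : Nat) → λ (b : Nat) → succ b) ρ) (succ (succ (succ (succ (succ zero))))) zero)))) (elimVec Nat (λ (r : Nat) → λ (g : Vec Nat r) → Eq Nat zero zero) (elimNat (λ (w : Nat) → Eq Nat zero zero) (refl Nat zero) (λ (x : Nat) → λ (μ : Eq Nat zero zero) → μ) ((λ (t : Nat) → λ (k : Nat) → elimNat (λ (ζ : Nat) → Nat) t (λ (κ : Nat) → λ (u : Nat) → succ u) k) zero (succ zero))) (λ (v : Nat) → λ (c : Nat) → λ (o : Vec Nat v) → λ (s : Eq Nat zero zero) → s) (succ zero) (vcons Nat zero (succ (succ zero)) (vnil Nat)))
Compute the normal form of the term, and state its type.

normal form:
  λ (n : Nat) → refl (Eq Nat zero zero) (refl Nat zero)
type:
  Nat → Eq (Eq Nat zero zero) (refl Nat zero) (refl Nat zero)


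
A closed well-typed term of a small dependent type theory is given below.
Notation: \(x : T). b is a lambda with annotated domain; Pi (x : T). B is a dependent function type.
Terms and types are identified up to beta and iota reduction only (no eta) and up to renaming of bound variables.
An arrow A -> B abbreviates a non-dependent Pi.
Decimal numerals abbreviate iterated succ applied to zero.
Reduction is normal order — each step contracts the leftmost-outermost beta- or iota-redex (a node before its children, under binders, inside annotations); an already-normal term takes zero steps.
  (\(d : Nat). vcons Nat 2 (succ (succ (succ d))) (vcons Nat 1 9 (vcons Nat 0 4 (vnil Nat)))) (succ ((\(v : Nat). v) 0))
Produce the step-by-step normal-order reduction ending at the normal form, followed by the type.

reduction (normal order):
  (\(d : Nat). vcons Nat 2 (succ (succ (succ d))) (vcons Nat 1 9 (vcons Nat 0 4 (vnil Nat)))) (succ ((\(v : Nat). v) 0))
  ~> vcons Nat 2 (succ (succ (succ (succ ((\(d : Nat). d) 0))))) (vcons Nat 1 9 (vcons Nat 0 4 (vnil Nat)))
  ~> vcons Nat 2 4 (vcons Nat 1 9 (vcons Nat 0 4 (vnil Nat)))
type:
  Vec Nat 3


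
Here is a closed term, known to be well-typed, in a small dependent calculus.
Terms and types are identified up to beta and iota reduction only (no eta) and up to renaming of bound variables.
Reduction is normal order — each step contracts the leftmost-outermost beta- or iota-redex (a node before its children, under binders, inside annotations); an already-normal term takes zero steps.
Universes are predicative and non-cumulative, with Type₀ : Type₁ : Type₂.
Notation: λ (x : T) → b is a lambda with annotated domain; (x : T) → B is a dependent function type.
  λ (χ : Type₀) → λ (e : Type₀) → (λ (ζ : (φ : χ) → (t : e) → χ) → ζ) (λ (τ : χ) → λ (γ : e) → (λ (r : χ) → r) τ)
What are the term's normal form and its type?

resulting normal form:
  λ (χ : Type₀) → λ (e : Type₀) → λ (ζ : χ) → λ (φ : e) → ζ
type:
  (χ : Type₀) → (e : Type₀) → (ζ : χ) → (φ : e) → χ


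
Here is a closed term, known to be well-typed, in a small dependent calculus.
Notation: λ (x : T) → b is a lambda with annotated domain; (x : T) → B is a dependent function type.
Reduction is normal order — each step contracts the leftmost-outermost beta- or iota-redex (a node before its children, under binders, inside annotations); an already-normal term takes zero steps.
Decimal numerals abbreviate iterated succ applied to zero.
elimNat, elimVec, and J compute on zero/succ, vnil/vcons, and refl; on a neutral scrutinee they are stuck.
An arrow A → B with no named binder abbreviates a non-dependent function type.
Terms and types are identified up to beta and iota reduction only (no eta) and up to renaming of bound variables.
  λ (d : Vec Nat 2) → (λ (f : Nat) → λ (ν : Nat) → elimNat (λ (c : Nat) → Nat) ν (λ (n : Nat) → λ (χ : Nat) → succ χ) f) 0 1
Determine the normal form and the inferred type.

resulting normal form:
  λ (d : Vec Nat 2) → 1
the term's type:
  Vec Nat 2 → Nat
observation: 3 normal-order steps separate the term from its normal form.


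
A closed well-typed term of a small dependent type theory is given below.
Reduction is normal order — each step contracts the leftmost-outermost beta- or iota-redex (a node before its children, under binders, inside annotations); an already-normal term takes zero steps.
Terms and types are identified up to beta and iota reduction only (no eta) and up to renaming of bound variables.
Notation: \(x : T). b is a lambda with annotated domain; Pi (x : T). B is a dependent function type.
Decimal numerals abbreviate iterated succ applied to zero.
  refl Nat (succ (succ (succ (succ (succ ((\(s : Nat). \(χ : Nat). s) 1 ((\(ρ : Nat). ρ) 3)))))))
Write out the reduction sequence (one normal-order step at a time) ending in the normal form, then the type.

normal-order reduction:
  refl Nat (succ (succ (succ (succ (succ ((\(s : Nat). \(χ : Nat). s) 1 ((\(ρ : Nat). ρ) 3)))))))
  ~> refl Nat (succ (succ (succ (succ (succ ((\(s : Nat). 1) ((\(χ : Nat). χ) 3)))))))
  ~> refl Nat 6
the term's type:
  Eq Nat 6 6


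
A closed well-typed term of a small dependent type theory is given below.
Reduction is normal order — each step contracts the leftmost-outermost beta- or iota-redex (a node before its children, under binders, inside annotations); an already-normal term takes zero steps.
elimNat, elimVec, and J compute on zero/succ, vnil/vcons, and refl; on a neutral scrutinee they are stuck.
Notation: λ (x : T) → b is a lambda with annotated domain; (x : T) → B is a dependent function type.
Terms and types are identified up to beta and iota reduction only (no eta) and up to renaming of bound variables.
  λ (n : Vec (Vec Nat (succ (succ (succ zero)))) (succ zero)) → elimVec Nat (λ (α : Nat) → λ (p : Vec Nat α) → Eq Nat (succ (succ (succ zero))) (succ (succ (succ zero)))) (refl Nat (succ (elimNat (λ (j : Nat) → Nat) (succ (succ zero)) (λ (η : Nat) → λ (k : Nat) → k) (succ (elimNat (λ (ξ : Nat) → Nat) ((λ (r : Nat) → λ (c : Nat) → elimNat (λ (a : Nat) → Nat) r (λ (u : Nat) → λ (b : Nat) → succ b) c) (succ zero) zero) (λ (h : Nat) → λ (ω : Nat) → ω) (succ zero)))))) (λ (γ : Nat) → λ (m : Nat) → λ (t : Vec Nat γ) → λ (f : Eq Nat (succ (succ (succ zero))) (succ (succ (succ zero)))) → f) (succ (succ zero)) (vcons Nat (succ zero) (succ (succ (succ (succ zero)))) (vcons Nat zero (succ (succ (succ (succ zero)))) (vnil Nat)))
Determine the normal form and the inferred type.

resulting normal form:
  λ (n : Vec (Vec Nat (succ (succ (succ zero)))) (succ zero)) → refl Nat (succ (succ (succ zero)))
the term's type:
  (n : Vec (Vec Nat (succ (succ (succ zero)))) (succ zero)) → Eq Nat (succ (succ (succ zero))) (succ (succ (succ zero)))


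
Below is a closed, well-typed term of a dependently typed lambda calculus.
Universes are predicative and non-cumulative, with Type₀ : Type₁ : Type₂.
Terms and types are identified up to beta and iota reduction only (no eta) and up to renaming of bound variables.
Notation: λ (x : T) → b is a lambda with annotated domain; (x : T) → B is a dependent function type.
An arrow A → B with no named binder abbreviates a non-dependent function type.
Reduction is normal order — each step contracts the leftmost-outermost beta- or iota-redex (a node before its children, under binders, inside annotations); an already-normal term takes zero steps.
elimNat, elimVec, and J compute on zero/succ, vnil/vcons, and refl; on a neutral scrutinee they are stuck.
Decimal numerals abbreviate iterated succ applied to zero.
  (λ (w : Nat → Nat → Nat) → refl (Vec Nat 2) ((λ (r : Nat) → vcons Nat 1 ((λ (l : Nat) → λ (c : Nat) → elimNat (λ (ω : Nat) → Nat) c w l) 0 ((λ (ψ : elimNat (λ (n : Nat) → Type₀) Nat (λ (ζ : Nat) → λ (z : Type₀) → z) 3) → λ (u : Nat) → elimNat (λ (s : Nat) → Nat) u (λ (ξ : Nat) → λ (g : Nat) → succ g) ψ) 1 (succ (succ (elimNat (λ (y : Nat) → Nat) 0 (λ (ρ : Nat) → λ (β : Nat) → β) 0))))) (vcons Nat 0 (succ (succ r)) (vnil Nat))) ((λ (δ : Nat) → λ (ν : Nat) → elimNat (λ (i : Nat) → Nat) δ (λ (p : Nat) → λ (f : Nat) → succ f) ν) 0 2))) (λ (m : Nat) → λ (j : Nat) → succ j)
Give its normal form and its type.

reduced normal form:
  refl (Vec Nat 2) (vcons Nat 1 3 (vcons Nat 0 4 (vnil Nat)))
the term's type:
  Eq (Vec Nat 2) (vcons Nat 1 3 (vcons Nat 0 4 (vnil Nat))) (vcons Nat 1 3 (vcons Nat 0 4 (vnil Nat)))


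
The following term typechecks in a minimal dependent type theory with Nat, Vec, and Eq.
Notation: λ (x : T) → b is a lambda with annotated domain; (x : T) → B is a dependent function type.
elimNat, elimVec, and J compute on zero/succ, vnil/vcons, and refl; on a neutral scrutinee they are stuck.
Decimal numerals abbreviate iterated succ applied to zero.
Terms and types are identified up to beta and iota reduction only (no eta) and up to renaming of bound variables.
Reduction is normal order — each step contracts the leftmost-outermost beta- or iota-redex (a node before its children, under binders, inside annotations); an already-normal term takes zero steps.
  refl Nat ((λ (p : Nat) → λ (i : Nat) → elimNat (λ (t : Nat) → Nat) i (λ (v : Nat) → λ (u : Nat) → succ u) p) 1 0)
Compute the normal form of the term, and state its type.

reduced normal form:
  refl Nat 1
type:
  Eq Nat 1 1
observation: contracting a beta-redex first, the term normalizes in 6 steps.


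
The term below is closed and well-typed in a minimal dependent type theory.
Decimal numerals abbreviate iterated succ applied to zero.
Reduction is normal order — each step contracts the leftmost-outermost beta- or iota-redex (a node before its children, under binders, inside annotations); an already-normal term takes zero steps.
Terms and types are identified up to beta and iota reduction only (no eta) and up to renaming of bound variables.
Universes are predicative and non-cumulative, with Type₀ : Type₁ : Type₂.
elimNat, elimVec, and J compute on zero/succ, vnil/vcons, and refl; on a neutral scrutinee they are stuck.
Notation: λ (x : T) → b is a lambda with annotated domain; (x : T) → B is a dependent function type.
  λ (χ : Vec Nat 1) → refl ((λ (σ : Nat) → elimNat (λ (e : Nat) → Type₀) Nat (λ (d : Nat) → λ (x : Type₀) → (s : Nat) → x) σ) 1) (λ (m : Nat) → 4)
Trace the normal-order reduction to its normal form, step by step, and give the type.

normal-order reduction sequence:
  λ (χ : Vec Nat 1) → refl ((λ (σ : Nat) → elimNat (λ (e : Nat) → Type₀) Nat (λ (d : Nat) → λ (x : Type₀) → (s : Nat) → x) σ) 1) (λ (m : Nat) → 4)
  ~> λ (χ : Vec Nat 1) → refl (elimNat (λ (σ : Nat) → Type₀) Nat (λ (e : Nat) → λ (d : Type₀) → (x : Nat) → d) 1) (λ (s : Nat) → 4)
  ~> λ (χ : Vec Nat 1) → refl ((λ (σ : Nat) → λ (e : Type₀) → (d : Nat) → e) 0 (elimNat (λ (x : Nat) → Type₀) Nat (λ (s : Nat) → λ (m : Type₀) → (a : Nat) → m) 0)) (λ (w : Nat) → 4)
  ~> λ (χ : Vec Nat 1) → refl ((λ (σ : Type₀) → (e : Nat) → σ) (elimNat (λ (d : Nat) → Type₀) Nat (λ (x : Nat) → λ (s : Type₀) → (m : Nat) → s) 0)) (λ (a : Nat) → 4)
  ~> λ (χ : Vec Nat 1) → refl ((σ : Nat) → elimNat (λ (e : Nat) → Type₀) Nat (λ (d : Nat) → λ (x : Type₀) → (s : Nat) → x) 0) (λ (m : Nat) → 4)
  ~> λ (χ : Vec Nat 1) → refl ((σ : Nat) → Nat) (λ (e : Nat) → 4)
inferred type:
  (χ : Vec Nat 1) → Eq ((σ : Nat) → Nat) (λ (e : Nat) → 4) (λ (d : Nat) → 4)


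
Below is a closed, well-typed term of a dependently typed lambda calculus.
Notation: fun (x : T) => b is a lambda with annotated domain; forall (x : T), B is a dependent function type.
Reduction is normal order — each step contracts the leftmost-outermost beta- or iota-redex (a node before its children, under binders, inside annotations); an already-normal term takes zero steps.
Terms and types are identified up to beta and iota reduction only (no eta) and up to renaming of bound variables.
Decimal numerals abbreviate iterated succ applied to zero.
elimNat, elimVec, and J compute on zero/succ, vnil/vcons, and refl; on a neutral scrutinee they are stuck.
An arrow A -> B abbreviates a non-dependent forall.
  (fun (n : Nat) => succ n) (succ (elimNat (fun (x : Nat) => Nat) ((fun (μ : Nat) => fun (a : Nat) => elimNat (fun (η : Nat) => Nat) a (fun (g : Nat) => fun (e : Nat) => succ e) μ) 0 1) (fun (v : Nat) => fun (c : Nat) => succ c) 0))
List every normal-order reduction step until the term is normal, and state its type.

reduction (normal order):
  (fun (n : Nat) => succ n) (succ (elimNat (fun (x : Nat) => Nat) ((fun (μ : Nat) => fun (a : Nat) => elimNat (fun (η : Nat) => Nat) a (fun (g : Nat) => fun (e : Nat) => succ e) μ) 0 1) (fun (v : Nat) => fun (c : Nat) => succ c) 0))
  ~> succ (succ (elimNat (fun (n : Nat) => Nat) ((fun (x : Nat) => fun (μ : Nat) => elimNat (fun (a : Nat) => Nat) μ (fun (η : Nat) => fun (g : Nat) => succ g) x) 0 1) (fun (e : Nat) => fun (v : Nat) => succ v) 0))
  ~> succ (succ ((fun (n : Nat) => fun (x : Nat) => elimNat (fun (μ : Nat) => Nat) x (fun (a : Nat) => fun (η : Nat) => succ η) n) 0 1))
  ~> succ (succ ((fun (n : Nat) => elimNat (fun (x : Nat) => Nat) n (fun (μ : Nat) => fun (a : Nat) => succ a) 0) 1))
  ~> succ (succ (elimNat (fun (n : Nat) => Nat) 1 (fun (x : Nat) => fun (μ : Nat) => succ μ) 0))
  ~> 3
inferred type:
  Nat


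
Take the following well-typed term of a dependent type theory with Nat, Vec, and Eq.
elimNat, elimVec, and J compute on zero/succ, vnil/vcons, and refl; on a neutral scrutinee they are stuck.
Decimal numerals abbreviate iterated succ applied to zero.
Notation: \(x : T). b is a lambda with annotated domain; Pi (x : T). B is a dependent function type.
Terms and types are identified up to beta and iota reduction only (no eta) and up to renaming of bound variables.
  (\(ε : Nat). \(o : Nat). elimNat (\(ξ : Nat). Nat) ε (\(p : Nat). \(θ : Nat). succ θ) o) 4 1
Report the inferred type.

inferred type:
  Nat


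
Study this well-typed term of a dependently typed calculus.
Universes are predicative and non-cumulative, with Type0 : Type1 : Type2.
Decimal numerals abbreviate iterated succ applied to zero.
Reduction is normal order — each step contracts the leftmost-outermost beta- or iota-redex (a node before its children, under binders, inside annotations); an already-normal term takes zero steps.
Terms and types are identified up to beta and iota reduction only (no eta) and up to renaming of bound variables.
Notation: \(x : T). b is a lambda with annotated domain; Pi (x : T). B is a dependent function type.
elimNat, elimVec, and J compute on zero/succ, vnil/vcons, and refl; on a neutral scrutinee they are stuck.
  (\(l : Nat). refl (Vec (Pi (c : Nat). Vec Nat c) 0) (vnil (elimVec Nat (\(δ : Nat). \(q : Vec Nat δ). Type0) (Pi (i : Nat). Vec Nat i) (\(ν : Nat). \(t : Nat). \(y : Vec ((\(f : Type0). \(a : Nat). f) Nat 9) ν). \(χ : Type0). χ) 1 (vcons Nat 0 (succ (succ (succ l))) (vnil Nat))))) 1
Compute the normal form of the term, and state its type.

resulting normal form:
  refl (Vec (Pi (l : Nat). Vec Nat l) 0) (vnil (Pi (c : Nat). Vec Nat c))
the term's type:
  Eq (Vec (Pi (l : Nat). Vec Nat l) 0) (vnil (Pi (c : Nat). Vec Nat c)) (vnil (Pi (δ : Nat). Vec Nat δ))
observation: contracting a beta-redex first, the term normalizes in 7 steps.
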